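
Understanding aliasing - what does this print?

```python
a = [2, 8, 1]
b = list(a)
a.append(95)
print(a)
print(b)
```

Key concept: list() constructor creates copy.
Step by step:
`a = [2, 8, 1]` → a = [2, 8, 1]
`b = list(a)` → b = [2, 8, 1]
`a.append(95)` → a = [2, 8, 1, 95]
`print(a)` → prints [2, 8, 1, 95]
`print(b)` → prints [2, 8, 1]

Answer:
[2, 8, 1, 95]
[2, 8, 1]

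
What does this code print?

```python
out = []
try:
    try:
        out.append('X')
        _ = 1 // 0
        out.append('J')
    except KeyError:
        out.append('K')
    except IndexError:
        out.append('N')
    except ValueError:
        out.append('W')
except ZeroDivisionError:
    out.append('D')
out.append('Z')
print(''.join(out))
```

Execution trace: 'X' (try body) → 'D' (outer except ZeroDivisionError) → 'Z' (after the try/except). Output: XDZ

Answer: XDZ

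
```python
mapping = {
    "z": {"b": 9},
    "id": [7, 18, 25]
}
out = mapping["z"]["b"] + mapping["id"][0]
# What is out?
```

Trace:
`mapping = { ...` → mapping = {'z': {'b': 9}, 'id': [7, 18, 25]}
`out = mapping["z"]["b"] + mapping["id"][0]` → out = 16
So out = 16

Answer: 16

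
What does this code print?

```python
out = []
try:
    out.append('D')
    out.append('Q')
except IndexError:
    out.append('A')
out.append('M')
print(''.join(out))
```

Execution trace: 'D' (try body) → 'Q' (try body, no exception) → 'M' (after the try/except). Output: DQM

Answer: DQM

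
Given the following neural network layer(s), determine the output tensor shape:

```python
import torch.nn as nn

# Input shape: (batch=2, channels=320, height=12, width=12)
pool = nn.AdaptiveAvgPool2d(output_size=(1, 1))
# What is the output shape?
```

Input: (2, 320, 12, 12) -> Output: (2, 320, 1, 1)

Answer: (2, 320, 1, 1)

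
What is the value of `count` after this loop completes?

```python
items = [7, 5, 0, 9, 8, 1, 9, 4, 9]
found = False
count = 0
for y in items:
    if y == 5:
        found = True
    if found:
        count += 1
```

Count elements after first 5 in [7, 5, 0, 9, 8, 1, 9, 4, 9]
`count` takes the values: 0 → 1 → 2 → 3 → 4 → 5 → 6 → 7 → 8

Answer: 8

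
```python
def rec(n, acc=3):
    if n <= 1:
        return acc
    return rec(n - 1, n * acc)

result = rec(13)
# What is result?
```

Accumulator trace (n, acc): (13, 3) -> (12, 39) -> (11, 468) -> (10, 5148) -> (9, 51480) -> (8, 463320) -> (7, 3706560) -> (6, 25945920) -> (5, 155675520) -> (4, 778377600) -> (3, 3113510400) -> (2, 9340531200) -> (1, 18681062400) -> return 18681062400

Answer: 18681062400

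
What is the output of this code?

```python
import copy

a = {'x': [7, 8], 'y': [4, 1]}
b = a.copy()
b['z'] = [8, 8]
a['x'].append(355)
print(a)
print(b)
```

Key concept: shallow copy of dict with mutable values.
Step by step:
`a = {'x': [7, 8], 'y': [4, 1]}` → a = {'x': [7, 8], 'y': [4, 1]}
`b = a.copy()` → b = {'x': [7, 8], 'y': [4, 1]}
`b['z'] = [8, 8]` → b = {'x': [7, 8], 'y': [4, 1], 'z': [8, 8]}
`a['x'].append(355)` → a = {'x': [7, 8, 355], 'y': [4, 1]}; b = {'x': [7, 8, 355], 'y': [4, 1], 'z': [8, 8]}
`print(a)` → prints {'x': [7, 8, 355], 'y': [4, 1]}
`print(b)` → prints {'x': [7, 8, 355], 'y': [4, 1], 'z': [8, 8]}

Answer:
{'x': [7, 8, 355], 'y': [4, 1]}
{'x': [7, 8, 355], 'y': [4, 1], 'z': [8, 8]}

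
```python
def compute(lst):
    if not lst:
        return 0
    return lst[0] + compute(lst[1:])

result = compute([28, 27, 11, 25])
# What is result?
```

28 + 27 + 11 + 25 + 0 = 91

Answer: 91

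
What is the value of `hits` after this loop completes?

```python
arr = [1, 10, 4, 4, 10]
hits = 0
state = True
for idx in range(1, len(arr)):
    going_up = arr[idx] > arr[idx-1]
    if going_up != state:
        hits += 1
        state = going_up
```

Count direction changes in [1, 10, 4, 4, 10]
`hits` takes the values: 0 → 1 → 2

Answer: 2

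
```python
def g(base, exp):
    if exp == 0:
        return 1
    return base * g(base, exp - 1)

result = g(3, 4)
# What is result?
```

g(3, 4) = 3 * 3 * 3 * 3 = 81

Answer: 81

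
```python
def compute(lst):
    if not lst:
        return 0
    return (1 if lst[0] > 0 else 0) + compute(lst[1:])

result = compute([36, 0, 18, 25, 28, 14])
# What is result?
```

Count of positive elements in [36, 0, 18, 25, 28, 14] = 5

Answer: 5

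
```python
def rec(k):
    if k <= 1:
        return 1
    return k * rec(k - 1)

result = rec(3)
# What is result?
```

rec(3) = 3 * 2 * 1 = 6

Answer: 6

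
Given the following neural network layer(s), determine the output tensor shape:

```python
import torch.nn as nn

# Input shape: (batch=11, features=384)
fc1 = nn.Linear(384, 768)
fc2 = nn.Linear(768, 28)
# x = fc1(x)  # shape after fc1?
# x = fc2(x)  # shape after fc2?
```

Input: (11, 384) -> after fc1: (11, 768) -> Output: (11, 28)

Answer: (11, 28)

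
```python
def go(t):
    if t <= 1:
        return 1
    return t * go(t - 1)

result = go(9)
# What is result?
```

go(9) = 9 * 8 * 7 * 6 * 5 * 4 * 3 * 2 * 1 = 362880

Answer: 362880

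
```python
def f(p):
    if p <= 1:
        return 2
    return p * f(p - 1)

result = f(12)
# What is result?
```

f(12) = 12 * 11 * 10 * 9 * 8 * 7 * 6 * 5 * 4 * 3 * 2 * 2 = 958003200

Answer: 958003200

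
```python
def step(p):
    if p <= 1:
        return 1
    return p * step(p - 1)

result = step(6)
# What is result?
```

step(6) = 6 * 5 * 4 * 3 * 2 * 1 = 720

Answer: 720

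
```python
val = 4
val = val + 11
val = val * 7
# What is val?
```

Trace:
`val = 4` → val = 4
`val = val + 11` → val = 15
`val = val * 7` → val = 105
So val = 105

Answer: 105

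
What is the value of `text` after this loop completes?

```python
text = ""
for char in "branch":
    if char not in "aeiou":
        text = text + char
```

Remove vowels from 'branch'
`text` takes the values: "" → "b" → "br" → "brn" → "brnc" → "brnch"

Answer: "brnch"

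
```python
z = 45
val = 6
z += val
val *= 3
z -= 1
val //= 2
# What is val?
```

Trace:
`z = 45` → z = 45
`val = 6` → val = 6
`z += val` → z = 51
`val *= 3` → val = 18
`z -= 1` → z = 50
`val //= 2` → val = 9
So val = 9

Answer: 9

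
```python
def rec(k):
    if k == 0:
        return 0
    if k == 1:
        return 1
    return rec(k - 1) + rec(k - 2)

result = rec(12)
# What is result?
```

Build up from base cases: rec(0)=0, rec(1)=1, rec(2)=1, rec(3)=2, rec(4)=3, rec(5)=5, rec(6)=8, ..., rec(12)=144

Answer: 144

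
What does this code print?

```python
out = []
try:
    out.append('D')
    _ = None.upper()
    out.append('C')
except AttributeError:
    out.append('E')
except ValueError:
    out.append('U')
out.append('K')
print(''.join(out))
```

Execution trace: 'D' (try body) → 'E' (except AttributeError) → 'K' (after the try/except). Output: DEK

Answer: DEK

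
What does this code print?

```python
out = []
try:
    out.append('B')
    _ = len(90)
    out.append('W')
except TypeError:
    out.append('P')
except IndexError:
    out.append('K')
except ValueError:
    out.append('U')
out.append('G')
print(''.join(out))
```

Execution trace: 'B' (try body) → 'P' (except TypeError) → 'G' (after the try/except). Output: BPG

Answer: BPG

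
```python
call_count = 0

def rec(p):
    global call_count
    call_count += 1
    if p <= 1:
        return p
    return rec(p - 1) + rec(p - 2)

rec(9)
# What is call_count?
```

Calls(p) = 1 + Calls(p-1) + Calls(p-2); Calls(0)=Calls(1)=1. For p=9 this gives 109.

Answer: 109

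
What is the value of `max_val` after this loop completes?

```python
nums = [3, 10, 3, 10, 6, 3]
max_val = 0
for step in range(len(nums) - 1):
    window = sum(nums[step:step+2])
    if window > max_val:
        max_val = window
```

Max sum of 2-element window in [3, 10, 3, 10, 6, 3]
`max_val` takes the values: 0 → 13 → 16

Answer: 16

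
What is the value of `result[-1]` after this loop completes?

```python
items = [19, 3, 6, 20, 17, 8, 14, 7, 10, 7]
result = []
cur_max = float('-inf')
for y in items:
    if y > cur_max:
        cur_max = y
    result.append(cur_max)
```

Running max ends at 20
`result` takes the values: [] → [19] → [19, 19] → [19, 19, 19] → [19, 19, 19, 20] → [19, 19, 19, 20, 20] → [19, 19, 19, 20, 20, 20] → [19, 19, 19, 20, 20, 20, 20] → [19, 19, 19, 20, 20, 20, 20, 20] → [19, 19, 19, 20, 20, 20, 20, 20, 20] → [19, 19, 19, 20, 20, 20, 20, 20, 20, 20]
So `result[-1]` = 20

Answer: 20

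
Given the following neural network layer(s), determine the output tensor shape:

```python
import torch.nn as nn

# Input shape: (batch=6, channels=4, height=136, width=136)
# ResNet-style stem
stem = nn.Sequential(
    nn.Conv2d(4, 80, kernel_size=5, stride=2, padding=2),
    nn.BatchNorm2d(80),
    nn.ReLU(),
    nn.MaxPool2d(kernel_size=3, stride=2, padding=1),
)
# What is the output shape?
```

Input: (6, 4, 136, 136) -> after Conv2d 5x5 stride=2: (6, 80, 68, 68) -> Output: (6, 80, 34, 34)

Answer: (6, 80, 34, 34)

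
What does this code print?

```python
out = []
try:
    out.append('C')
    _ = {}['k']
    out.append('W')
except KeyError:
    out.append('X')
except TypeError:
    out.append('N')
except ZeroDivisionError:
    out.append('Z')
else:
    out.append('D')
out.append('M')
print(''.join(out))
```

Execution trace: 'C' (try body) → 'X' (except KeyError) → 'M' (after the try/except). Output: CXM

Answer: CXM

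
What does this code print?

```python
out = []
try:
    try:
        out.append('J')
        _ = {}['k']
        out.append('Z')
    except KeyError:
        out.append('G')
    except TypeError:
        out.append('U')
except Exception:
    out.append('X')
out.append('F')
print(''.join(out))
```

Execution trace: 'J' (inner try body) → 'G' (inner except KeyError) → 'F' (after the try/except). Output: JGF

Answer: JGF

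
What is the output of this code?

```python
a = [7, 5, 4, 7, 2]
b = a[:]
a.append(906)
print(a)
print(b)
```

Key concept: slice [:] creates copy.
Step by step:
`a = [7, 5, 4, 7, 2]` → a = [7, 5, 4, 7, 2]
`b = a[:]` → b = [7, 5, 4, 7, 2]
`a.append(906)` → a = [7, 5, 4, 7, 2, 906]
`print(a)` → prints [7, 5, 4, 7, 2, 906]
`print(b)` → prints [7, 5, 4, 7, 2]

Answer:
[7, 5, 4, 7, 2, 906]
[7, 5, 4, 7, 2]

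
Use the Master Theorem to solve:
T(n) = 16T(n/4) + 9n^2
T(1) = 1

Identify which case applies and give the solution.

a=16, b=4, f(n)=9n^2. log_4(16) = 2. Since c=2 = 2, Case 2 applies: T(n) = Θ(n^log_b(a) · log n) = O(n^2 log n).

Answer: O(n^2 log n) - Case 2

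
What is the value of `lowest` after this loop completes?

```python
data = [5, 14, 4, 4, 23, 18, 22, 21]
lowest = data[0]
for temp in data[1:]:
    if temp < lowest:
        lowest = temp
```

Minimum of [5, 14, 4, 4, 23, 18, 22, 21]
`lowest` takes the values: 5 → 4

Answer: 4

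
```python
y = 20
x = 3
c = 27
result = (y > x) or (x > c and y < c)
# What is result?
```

Trace:
`y = 20` → y = 20
`x = 3` → x = 3
`c = 27` → c = 27
`result = (y > x) or (x > c and y < c)` → result = True
So result = True

Answer: True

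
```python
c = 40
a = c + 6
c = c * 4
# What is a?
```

Trace:
`c = 40` → c = 40
`a = c + 6` → a = 46
`c = c * 4` → c = 160
So a = 46

Answer: 46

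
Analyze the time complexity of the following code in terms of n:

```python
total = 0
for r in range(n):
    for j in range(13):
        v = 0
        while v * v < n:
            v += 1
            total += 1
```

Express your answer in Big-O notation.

Each loop level contributes: n × 1 × √n. Multiplying the contributions gives O(n√n).

Answer: O(n√n)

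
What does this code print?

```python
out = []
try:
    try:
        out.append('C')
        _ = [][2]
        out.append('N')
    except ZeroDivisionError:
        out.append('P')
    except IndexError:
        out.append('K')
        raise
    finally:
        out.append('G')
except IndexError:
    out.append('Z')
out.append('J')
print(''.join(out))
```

Execution trace: 'C' (inner try body) → 'K' (inner except IndexError) → 'G' (inner finally) → 'Z' (outer except IndexError) → 'J' (after the try/except). Output: CKGZJ

Answer: CKGZJ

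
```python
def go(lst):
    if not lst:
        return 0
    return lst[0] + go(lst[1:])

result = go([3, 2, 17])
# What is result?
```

3 + 2 + 17 + 0 = 22

Answer: 22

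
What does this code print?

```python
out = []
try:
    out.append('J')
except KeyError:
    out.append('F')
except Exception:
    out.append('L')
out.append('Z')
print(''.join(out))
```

Execution trace: 'J' (try body, no exception) → 'Z' (after the try/except). Output: JZ

Answer: JZ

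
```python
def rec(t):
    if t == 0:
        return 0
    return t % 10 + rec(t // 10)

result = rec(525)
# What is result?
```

Sum of digits of 525: 5 + 2 + 5 = 12

Answer: 12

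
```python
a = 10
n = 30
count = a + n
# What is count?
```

Trace:
`a = 10` → a = 10
`n = 30` → n = 30
`count = a + n` → count = 40
So count = 40

Answer: 40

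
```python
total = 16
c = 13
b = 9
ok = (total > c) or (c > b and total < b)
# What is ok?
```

Trace:
`total = 16` → total = 16
`c = 13` → c = 13
`b = 9` → b = 9
`ok = (total > c) or (c > b and total < b)` → ok = True
So ok = True

Answer: True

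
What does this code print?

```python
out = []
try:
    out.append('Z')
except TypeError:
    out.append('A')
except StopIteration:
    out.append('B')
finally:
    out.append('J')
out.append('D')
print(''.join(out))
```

Execution trace: 'Z' (try body, no exception) → 'J' (finally) → 'D' (after the try/except). Output: ZJD

Answer: ZJD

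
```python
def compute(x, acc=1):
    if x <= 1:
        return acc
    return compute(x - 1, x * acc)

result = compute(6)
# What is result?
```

Accumulator trace (n, acc): (6, 1) -> (5, 6) -> (4, 30) -> (3, 120) -> (2, 360) -> (1, 720) -> return 720

Answer: 720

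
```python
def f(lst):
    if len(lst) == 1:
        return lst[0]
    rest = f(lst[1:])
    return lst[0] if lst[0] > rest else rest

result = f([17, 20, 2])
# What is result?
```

Recursive max over [17, 20, 2] = 20

Answer: 20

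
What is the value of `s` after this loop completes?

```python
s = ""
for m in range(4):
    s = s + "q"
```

Repeat 'q' 4 times
`s` takes the values: "" → "q" → "qq" → "qqq" → "qqqq"

Answer: "qqqq"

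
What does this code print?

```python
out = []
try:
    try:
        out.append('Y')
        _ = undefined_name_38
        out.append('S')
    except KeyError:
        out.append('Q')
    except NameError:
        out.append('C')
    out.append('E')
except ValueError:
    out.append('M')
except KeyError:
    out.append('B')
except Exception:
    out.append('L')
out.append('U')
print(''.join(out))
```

Execution trace: 'Y' (inner try body) → 'C' (inner except NameError) → 'E' (try body, no exception) → 'U' (after the try/except). Output: YCEU

Answer: YCEU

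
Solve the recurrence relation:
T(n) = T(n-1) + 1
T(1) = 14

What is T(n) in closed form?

Unrolling: T(n) = T(1) + 1·(n-1) = 14 + 1(n-1) = n + 13.

Answer: T(n) = n + 13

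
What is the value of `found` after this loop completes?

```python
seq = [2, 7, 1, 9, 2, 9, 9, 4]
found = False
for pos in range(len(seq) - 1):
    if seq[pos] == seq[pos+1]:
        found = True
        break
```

Check consecutive duplicates in [2, 7, 1, 9, 2, 9, 9, 4]
`found` takes the values: False → True

Answer: True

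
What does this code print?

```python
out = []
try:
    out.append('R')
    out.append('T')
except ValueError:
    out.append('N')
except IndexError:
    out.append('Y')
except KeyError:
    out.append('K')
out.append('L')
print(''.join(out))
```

Execution trace: 'R' (try body) → 'T' (try body, no exception) → 'L' (after the try/except). Output: RTL

Answer: RTL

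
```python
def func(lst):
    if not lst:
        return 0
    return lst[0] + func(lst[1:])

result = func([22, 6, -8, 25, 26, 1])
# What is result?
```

22 + 6 + (-8) + 25 + 26 + 1 + 0 = 72

Answer: 72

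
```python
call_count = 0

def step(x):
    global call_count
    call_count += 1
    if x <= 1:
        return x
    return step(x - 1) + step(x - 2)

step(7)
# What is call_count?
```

Calls(x) = 1 + Calls(x-1) + Calls(x-2); Calls(0)=Calls(1)=1. For x=7 this gives 41.

Answer: 41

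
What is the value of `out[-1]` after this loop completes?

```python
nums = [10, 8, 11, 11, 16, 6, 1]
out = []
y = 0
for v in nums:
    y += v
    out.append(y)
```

Cumulative sum ends at 63
`out` takes the values: [] → [10] → [10, 18] → [10, 18, 29] → [10, 18, 29, 40] → [10, 18, 29, 40, 56] → [10, 18, 29, 40, 56, 62] → [10, 18, 29, 40, 56, 62, 63]
So `out[-1]` = 63

Answer: 63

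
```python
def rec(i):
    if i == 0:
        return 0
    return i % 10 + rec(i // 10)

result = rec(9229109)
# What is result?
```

Sum of digits of 9229109: 9 + 0 + 1 + 9 + 2 + 2 + 9 = 32

Answer: 32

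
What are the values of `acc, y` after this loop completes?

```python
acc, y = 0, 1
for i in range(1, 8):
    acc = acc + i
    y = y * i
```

Sum and factorial of 1 to 7
`acc, y` takes the values: (0, 1) → (1, 1) → (3, 1) → (3, 2) → (6, 2) → (6, 6) → (10, 6) → (10, 24) → (15, 24) → (15, 120) → (21, 120) → (21, 720) → (28, 720) → (28, 5040)

Answer: 28, 5040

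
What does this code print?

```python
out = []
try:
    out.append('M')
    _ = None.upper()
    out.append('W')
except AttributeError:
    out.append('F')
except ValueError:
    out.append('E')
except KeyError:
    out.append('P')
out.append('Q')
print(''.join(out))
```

Execution trace: 'M' (try body) → 'F' (except AttributeError) → 'Q' (after the try/except). Output: MFQ

Answer: MFQ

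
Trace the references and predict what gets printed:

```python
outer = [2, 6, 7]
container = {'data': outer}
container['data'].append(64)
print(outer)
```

Key concept: dict holds reference to list.
Step by step:
`outer = [2, 6, 7]` → outer = [2, 6, 7]
`container = {'data': outer}` → container = {'data': [2, 6, 7]}
`container['data'].append(64)` → outer = [2, 6, 7, 64]; container = {'data': [2, 6, 7, 64]}
`print(outer)` → prints [2, 6, 7, 64]

Answer: [2, 6, 7, 64]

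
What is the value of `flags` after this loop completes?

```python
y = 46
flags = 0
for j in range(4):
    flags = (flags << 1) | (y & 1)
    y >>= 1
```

Reverse lowest 4 bits of 46
`flags` takes the values: 0 → 1 → 3 → 7

Answer: 7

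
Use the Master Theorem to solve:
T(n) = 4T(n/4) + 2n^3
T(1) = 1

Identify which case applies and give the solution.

a=4, b=4, f(n)=2n^3. log_4(4) = 1. Since c=3 > 1 and the regularity condition holds (4(n/4)^3 = (4/4^3)n^3 with 4/4^3 < 1), Case 3 applies: T(n) = Θ(f(n)) = O(n^3).

Answer: O(n^3) - Case 3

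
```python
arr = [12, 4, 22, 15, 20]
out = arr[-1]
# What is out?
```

Trace:
`arr = [12, 4, 22, 15, 20]` → arr = [12, 4, 22, 15, 20]
`out = arr[-1]` → out = 20
So out = 20

Answer: 20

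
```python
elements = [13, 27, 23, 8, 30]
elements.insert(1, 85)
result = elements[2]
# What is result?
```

Trace:
`elements = [13, 27, 23, 8, 30]` → elements = [13, 27, 23, 8, 30]
`elements.insert(1, 85)` → elements = [13, 85, 27, 23, 8, 30]
`result = elements[2]` → result = 27
So result = 27

Answer: 27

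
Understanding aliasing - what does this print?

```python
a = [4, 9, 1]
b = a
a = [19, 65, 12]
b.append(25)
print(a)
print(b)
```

Key concept: rebinding vs mutation: a is rebound to a new list, b still points at the original.
Step by step:
`a = [4, 9, 1]` → a = [4, 9, 1]
`b = a` → b = [4, 9, 1] (same object as a)
`a = [19, 65, 12]` → a = [19, 65, 12]
`b.append(25)` → b = [4, 9, 1, 25]
`print(a)` → prints [19, 65, 12]
`print(b)` → prints [4, 9, 1, 25]

Answer:
[19, 65, 12]
[4, 9, 1, 25]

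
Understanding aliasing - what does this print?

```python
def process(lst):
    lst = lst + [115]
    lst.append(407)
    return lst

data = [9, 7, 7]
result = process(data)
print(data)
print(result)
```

Key concept: rebinding parameter vs mutation.
Step by step:
`data = [9, 7, 7]` → data = [9, 7, 7]
`result = process(data)` → result = [9, 7, 7, 115, 407]
`print(data)` → prints [9, 7, 7]
`print(result)` → prints [9, 7, 7, 115, 407]

Answer:
[9, 7, 7]
[9, 7, 7, 115, 407]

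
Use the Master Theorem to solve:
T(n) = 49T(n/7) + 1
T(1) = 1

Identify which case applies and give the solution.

a=49, b=7, f(n)=1. log_7(49) = 2. Since c=0 < 2, Case 1 applies: T(n) = Θ(n^log_b(a)) = O(n^2).

Answer: O(n^2) - Case 1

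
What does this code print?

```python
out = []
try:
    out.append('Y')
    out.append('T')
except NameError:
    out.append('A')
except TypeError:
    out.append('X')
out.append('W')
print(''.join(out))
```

Execution trace: 'Y' (try body) → 'T' (try body, no exception) → 'W' (after the try/except). Output: YTW

Answer: YTW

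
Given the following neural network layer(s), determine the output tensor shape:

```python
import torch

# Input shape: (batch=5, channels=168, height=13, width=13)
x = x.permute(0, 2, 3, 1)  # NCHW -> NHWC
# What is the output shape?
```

Input: (5, 168, 13, 13) -> Output: (5, 13, 13, 168)

Answer: (5, 13, 13, 168)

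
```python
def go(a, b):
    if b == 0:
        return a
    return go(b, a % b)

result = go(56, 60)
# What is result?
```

go(56, 60) -> go(60, 56) -> go(56, 4) -> go(4, 0) -> 4

Answer: 4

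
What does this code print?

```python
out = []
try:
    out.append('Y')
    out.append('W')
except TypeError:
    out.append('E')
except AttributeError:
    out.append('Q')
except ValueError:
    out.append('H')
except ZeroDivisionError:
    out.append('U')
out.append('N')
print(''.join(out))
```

Execution trace: 'Y' (try body) → 'W' (try body, no exception) → 'N' (after the try/except). Output: YWN

Answer: YWN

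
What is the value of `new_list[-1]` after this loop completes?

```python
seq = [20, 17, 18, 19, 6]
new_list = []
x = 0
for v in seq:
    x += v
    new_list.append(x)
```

Cumulative sum ends at 80
`new_list` takes the values: [] → [20] → [20, 37] → [20, 37, 55] → [20, 37, 55, 74] → [20, 37, 55, 74, 80]
So `new_list[-1]` = 80

Answer: 80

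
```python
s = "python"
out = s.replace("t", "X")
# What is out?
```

Trace:
`s = "python"` → s = 'python'
`out = s.replace("t", "X")` → out = 'pyXhon'
So out = 'pyXhon'

Answer: 'pyXhon'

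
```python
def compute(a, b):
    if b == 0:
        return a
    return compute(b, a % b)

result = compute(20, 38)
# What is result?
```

compute(20, 38) -> compute(38, 20) -> compute(20, 18) -> compute(18, 2) -> compute(2, 0) -> 2

Answer: 2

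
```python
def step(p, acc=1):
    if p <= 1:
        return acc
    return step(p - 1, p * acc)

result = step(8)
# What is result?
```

Accumulator trace (n, acc): (8, 1) -> (7, 8) -> (6, 56) -> (5, 336) -> (4, 1680) -> (3, 6720) -> (2, 20160) -> (1, 40320) -> return 40320

Answer: 40320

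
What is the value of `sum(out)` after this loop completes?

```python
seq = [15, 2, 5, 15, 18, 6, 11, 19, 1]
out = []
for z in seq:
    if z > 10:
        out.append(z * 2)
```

Sum of doubled values > 10
`out` takes the values: [] → [30] → [30, 30] → [30, 30, 36] → [30, 30, 36, 22] → [30, 30, 36, 22, 38]
So `sum(out)` = 156

Answer: 156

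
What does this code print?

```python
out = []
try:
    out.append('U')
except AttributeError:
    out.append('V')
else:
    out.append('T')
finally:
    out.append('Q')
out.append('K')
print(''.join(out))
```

Execution trace: 'U' (try body, no exception) → 'T' (else) → 'Q' (finally) → 'K' (after the try/except). Output: UTQK

Answer: UTQK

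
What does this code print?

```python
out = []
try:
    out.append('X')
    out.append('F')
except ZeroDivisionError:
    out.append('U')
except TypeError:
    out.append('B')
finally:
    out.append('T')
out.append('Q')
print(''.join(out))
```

Execution trace: 'X' (try body) → 'F' (try body, no exception) → 'T' (finally) → 'Q' (after the try/except). Output: XFTQ

Answer: XFTQ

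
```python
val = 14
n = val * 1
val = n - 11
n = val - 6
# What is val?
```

Trace:
`val = 14` → val = 14
`n = val * 1` → n = 14
`val = n - 11` → val = 3
`n = val - 6` → n = -3
So val = 3

Answer: 3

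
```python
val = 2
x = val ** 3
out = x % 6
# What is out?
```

Trace:
`val = 2` → val = 2
`x = val ** 3` → x = 8
`out = x % 6` → out = 2
So out = 2

Answer: 2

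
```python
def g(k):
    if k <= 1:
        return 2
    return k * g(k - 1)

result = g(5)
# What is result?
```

g(5) = 5 * 4 * 3 * 2 * 2 = 240

Answer: 240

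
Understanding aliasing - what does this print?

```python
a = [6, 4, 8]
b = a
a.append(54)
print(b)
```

Key concept: basic list aliasing.
Step by step:
`a = [6, 4, 8]` → a = [6, 4, 8]
`b = a` → b = [6, 4, 8] (same object as a)
`a.append(54)` → a = [6, 4, 8, 54] (same object as b); b = [6, 4, 8, 54] (same object as a)
`print(b)` → prints [6, 4, 8, 54]

Answer: [6, 4, 8, 54]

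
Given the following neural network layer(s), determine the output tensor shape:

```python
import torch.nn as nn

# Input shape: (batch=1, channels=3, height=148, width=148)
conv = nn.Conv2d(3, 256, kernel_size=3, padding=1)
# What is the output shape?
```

Input: (1, 3, 148, 148) -> Output: (1, 256, 148, 148)

Answer: (1, 256, 148, 148)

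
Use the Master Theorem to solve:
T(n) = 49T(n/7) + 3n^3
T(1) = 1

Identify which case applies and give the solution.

a=49, b=7, f(n)=3n^3. log_7(49) = 2. Since c=3 > 2 and the regularity condition holds (49(n/7)^3 = (49/7^3)n^3 with 49/7^3 < 1), Case 3 applies: T(n) = Θ(f(n)) = O(n^3).

Answer: O(n^3) - Case 3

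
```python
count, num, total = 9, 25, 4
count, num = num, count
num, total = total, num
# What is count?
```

Trace:
`count, num, total = 9, 25, 4` → count = 9; num = 25; total = 4
`count, num = num, count` → count = 25; num = 9
`num, total = total, num` → num = 4; total = 9
So count = 25

Answer: 25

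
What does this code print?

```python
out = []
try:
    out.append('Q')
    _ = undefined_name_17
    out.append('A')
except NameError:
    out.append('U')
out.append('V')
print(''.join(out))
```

Execution trace: 'Q' (try body) → 'U' (except NameError) → 'V' (after the try/except). Output: QUV

Answer: QUV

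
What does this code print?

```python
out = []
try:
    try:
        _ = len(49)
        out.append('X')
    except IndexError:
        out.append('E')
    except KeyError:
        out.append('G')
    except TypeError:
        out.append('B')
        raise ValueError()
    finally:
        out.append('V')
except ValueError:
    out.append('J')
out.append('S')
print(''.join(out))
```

Execution trace: 'B' (inner except TypeError) → 'V' (inner finally) → 'J' (outer except ValueError) → 'S' (after the try/except). Output: BVJS

Answer: BVJS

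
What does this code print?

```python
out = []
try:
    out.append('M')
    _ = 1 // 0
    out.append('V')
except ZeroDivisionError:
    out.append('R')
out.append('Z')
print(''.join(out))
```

Execution trace: 'M' (try body) → 'R' (except ZeroDivisionError) → 'Z' (after the try/except). Output: MRZ

Answer: MRZ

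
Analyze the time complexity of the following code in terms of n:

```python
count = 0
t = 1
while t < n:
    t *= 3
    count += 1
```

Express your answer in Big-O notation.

Each loop level contributes: log n. Multiplying the contributions gives O(log n).

Answer: O(log n)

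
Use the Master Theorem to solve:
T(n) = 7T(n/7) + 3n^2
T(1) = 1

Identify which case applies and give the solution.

a=7, b=7, f(n)=3n^2. log_7(7) = 1. Since c=2 > 1 and the regularity condition holds (7(n/7)^2 = (7/7^2)n^2 with 7/7^2 < 1), Case 3 applies: T(n) = Θ(f(n)) = O(n^2).

Answer: O(n^2) - Case 3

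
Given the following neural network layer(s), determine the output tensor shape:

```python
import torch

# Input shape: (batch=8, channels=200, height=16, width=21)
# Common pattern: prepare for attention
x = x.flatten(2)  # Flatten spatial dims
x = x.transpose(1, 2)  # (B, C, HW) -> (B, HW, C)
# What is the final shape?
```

Input: (8, 200, 16, 21) -> after flatten(2): (8, 200, 336) -> Output: (8, 336, 200)

Answer: (8, 336, 200)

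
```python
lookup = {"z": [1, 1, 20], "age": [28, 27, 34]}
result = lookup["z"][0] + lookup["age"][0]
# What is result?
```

Trace:
`lookup = {"z": [1, 1, 20], "age": [28, 27, 34]}` → lookup = {'z': [1, 1, 20], 'age': [28, 27, 34]}
`result = lookup["z"][0] + lookup["age"][0]` → result = 29
So result = 29

Answer: 29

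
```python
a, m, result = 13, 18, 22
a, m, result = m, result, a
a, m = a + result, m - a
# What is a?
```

Trace:
`a, m, result = 13, 18, 22` → a = 13; m = 18; result = 22
`a, m, result = m, result, a` → a = 18; m = 22; result = 13
`a, m = a + result, m - a` → a = 31; m = 4
So a = 31

Answer: 31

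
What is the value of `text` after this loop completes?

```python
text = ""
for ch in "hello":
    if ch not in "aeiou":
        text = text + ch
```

Remove vowels from 'hello'
`text` takes the values: "" → "h" → "hl" → "hll"

Answer: "hll"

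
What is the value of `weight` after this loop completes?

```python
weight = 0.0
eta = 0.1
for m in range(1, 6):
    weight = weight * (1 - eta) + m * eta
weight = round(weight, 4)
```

Moving average with lr=0.1
`weight` takes the values: 0.0 → 0.1 → 0.29 → 0.561 → 0.9049 → 1.31441 → 1.3144

Answer: 1.3144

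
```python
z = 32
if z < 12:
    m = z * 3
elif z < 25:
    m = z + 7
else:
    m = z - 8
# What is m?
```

Trace:
`z = 32` → z = 32
`if z < 12: ...` → z < 12 is False, z < 25 is False, take else branch → m = 24
So m = 24

Answer: 24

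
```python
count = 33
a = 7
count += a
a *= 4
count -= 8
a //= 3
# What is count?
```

Trace:
`count = 33` → count = 33
`a = 7` → a = 7
`count += a` → count = 40
`a *= 4` → a = 28
`count -= 8` → count = 32
`a //= 3` → a = 9
So count = 32

Answer: 32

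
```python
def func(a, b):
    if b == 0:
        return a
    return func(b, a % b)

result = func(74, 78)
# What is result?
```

func(74, 78) -> func(78, 74) -> func(74, 4) -> func(4, 2) -> func(2, 0) -> 2

Answer: 2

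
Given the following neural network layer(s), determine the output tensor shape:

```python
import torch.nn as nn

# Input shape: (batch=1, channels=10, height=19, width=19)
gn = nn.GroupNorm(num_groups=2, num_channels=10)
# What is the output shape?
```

Input: (1, 10, 19, 19) -> Output: (1, 10, 19, 19)

Answer: (1, 10, 19, 19)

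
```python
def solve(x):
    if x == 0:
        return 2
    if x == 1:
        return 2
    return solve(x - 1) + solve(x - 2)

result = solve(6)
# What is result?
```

Build up from base cases: solve(0)=2, solve(1)=2, solve(2)=4, solve(3)=6, solve(4)=10, solve(5)=16, solve(6)=26

Answer: 26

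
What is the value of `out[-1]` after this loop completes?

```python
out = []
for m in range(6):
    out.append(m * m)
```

Last element of squares 0 to 5
`out` takes the values: [] → [0] → [0, 1] → [0, 1, 4] → [0, 1, 4, 9] → [0, 1, 4, 9, 16] → [0, 1, 4, 9, 16, 25]
So `out[-1]` = 25

Answer: 25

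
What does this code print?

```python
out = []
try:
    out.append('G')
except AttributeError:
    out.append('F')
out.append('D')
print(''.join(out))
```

Execution trace: 'G' (try body, no exception) → 'D' (after the try/except). Output: GD

Answer: GD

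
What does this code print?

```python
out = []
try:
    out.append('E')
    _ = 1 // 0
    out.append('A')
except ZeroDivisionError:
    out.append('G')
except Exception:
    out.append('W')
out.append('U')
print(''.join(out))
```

Execution trace: 'E' (try body) → 'G' (except ZeroDivisionError) → 'U' (after the try/except). Output: EGU

Answer: EGU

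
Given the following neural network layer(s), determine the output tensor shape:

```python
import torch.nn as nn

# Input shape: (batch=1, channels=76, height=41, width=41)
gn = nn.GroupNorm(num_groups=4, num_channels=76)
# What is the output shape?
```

Input: (1, 76, 41, 41) -> Output: (1, 76, 41, 41)

Answer: (1, 76, 41, 41)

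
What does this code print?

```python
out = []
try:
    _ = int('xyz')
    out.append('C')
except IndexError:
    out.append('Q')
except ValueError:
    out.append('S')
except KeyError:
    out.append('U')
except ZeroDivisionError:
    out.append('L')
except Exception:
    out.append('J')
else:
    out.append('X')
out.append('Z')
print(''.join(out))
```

Execution trace: 'S' (except ValueError) → 'Z' (after the try/except). Output: SZ

Answer: SZ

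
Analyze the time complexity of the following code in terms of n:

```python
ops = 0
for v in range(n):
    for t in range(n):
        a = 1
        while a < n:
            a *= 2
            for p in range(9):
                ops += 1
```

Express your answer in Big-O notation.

Each loop level contributes: n × n × log n × 1. Multiplying the contributions gives O(n^2 log n).

Answer: O(n^2 log n)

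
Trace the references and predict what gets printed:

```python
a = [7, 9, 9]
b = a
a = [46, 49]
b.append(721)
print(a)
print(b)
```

Key concept: rebinding vs mutation: a is rebound to a new list, b still points at the original.
Step by step:
`a = [7, 9, 9]` → a = [7, 9, 9]
`b = a` → b = [7, 9, 9] (same object as a)
`a = [46, 49]` → a = [46, 49]
`b.append(721)` → b = [7, 9, 9, 721]
`print(a)` → prints [46, 49]
`print(b)` → prints [7, 9, 9, 721]

Answer:
[46, 49]
[7, 9, 9, 721]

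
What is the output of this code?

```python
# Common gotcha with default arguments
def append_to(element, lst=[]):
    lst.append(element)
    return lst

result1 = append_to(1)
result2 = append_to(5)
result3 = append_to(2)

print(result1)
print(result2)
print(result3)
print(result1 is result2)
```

Key concept: mutable default argument gotcha.
Step by step:
`result1 = append_to(1)` → result1 = [1]
`result2 = append_to(5)` → result1 = [1, 5] (same object as result2); result2 = [1, 5] (same object as result1)
`result3 = append_to(2)` → result1 = [1, 5, 2] (same object as result2, result3); result2 = [1, 5, 2] (same object as result1, result3); result3 = [1, 5, 2] (same object as result1, result2)
`print(result1)` → prints [1, 5, 2]
`print(result2)` → prints [1, 5, 2]
`print(result3)` → prints [1, 5, 2]
`print(result1 is result2)` → prints True

Answer:
[1, 5, 2]
[1, 5, 2]
[1, 5, 2]
True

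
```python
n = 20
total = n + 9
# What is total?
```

Trace:
`n = 20` → n = 20
`total = n + 9` → total = 29
So total = 29

Answer: 29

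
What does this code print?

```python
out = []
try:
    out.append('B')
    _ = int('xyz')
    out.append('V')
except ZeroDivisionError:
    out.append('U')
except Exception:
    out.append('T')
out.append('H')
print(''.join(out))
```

Execution trace: 'B' (try body) → 'T' (except Exception) → 'H' (after the try/except). Output: BTH

Answer: BTH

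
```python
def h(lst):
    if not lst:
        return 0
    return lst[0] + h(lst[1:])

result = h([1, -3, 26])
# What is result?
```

1 + (-3) + 26 + 0 = 24

Answer: 24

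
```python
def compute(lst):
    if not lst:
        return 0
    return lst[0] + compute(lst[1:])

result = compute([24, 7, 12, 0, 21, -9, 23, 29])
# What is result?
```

24 + 7 + 12 + 0 + 21 + (-9) + 23 + 29 + 0 = 107

Answer: 107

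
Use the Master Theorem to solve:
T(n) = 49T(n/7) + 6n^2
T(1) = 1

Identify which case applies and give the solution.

a=49, b=7, f(n)=6n^2. log_7(49) = 2. Since c=2 = 2, Case 2 applies: T(n) = Θ(n^log_b(a) · log n) = O(n^2 log n).

Answer: O(n^2 log n) - Case 2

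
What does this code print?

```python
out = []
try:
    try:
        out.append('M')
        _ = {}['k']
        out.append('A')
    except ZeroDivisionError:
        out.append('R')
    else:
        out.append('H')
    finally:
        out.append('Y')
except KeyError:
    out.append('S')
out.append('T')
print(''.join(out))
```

Execution trace: 'M' (try body) → 'Y' (finally) → 'S' (outer except KeyError) → 'T' (after the try/except). Output: MYST

Answer: MYST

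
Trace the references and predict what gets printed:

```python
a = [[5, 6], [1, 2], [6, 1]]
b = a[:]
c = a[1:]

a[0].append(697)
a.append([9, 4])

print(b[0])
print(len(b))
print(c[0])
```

Key concept: slice with nested mutation.
Step by step:
`a = [[5, 6], [1, 2], [6, 1]]` → a = [[5, 6], [1, 2], [6, 1]]
`b = a[:]` → b = [[5, 6], [1, 2], [6, 1]]
`c = a[1:]` → c = [[1, 2], [6, 1]]
`a[0].append(697)` → a = [[5, 6, 697], [1, 2], [6, 1]]; b = [[5, 6, 697], [1, 2], [6, 1]]
`a.append([9, 4])` → a = [[5, 6, 697], [1, 2], [6, 1], [9, 4]]
`print(b[0])` → prints [5, 6, 697]
`print(len(b))` → prints 3
`print(c[0])` → prints [1, 2]

Answer:
[5, 6, 697]
3
[1, 2]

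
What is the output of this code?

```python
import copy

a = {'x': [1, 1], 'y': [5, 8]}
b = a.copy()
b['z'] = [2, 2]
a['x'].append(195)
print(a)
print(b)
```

Key concept: shallow copy of dict with mutable values.
Step by step:
`a = {'x': [1, 1], 'y': [5, 8]}` → a = {'x': [1, 1], 'y': [5, 8]}
`b = a.copy()` → b = {'x': [1, 1], 'y': [5, 8]}
`b['z'] = [2, 2]` → b = {'x': [1, 1], 'y': [5, 8], 'z': [2, 2]}
`a['x'].append(195)` → a = {'x': [1, 1, 195], 'y': [5, 8]}; b = {'x': [1, 1, 195], 'y': [5, 8], 'z': [2, 2]}
`print(a)` → prints {'x': [1, 1, 195], 'y': [5, 8]}
`print(b)` → prints {'x': [1, 1, 195], 'y': [5, 8], 'z': [2, 2]}

Answer:
{'x': [1, 1, 195], 'y': [5, 8]}
{'x': [1, 1, 195], 'y': [5, 8], 'z': [2, 2]}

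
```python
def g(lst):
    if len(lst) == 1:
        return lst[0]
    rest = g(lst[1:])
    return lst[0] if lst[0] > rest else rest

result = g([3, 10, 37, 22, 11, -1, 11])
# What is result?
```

Recursive max over [3, 10, 37, 22, 11, -1, 11] = 37

Answer: 37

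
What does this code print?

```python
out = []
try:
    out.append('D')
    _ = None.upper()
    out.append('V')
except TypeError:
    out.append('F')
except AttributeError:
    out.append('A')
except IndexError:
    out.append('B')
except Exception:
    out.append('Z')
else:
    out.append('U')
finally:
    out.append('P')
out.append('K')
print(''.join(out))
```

Execution trace: 'D' (try body) → 'A' (except AttributeError) → 'P' (finally) → 'K' (after the try/except). Output: DAPK

Answer: DAPK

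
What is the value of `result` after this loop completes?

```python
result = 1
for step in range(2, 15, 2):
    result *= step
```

Product of even numbers 2 to 14
`result` takes the values: 1 → 2 → 8 → 48 → 384 → 3840 → 46080 → 645120

Answer: 645120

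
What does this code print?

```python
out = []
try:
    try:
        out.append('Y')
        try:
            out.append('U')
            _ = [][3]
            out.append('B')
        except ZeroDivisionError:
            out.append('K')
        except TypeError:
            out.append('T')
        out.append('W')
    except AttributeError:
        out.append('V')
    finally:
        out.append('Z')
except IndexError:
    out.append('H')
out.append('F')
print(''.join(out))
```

Execution trace: 'Y' (try body) → 'U' (inner try body) → 'Z' (finally) → 'H' (outer except IndexError) → 'F' (after the try/except). Output: YUZHF

Answer: YUZHF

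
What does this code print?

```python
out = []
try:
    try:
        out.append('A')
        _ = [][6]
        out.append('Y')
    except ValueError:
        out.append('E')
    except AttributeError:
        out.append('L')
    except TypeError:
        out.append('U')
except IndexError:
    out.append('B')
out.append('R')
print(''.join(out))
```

Execution trace: 'A' (try body) → 'B' (outer except IndexError) → 'R' (after the try/except). Output: ABR

Answer: ABR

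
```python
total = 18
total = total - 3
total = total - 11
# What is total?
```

Trace:
`total = 18` → total = 18
`total = total - 3` → total = 15
`total = total - 11` → total = 4
So total = 4

Answer: 4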